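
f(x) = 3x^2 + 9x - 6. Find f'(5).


Differentiate term by term using power and sum rules:
f(x) = 3x^2 + 9x - 6
f'(x) = 6x + 9
Substitute x = 5:
f'(5) = 6 * 5 + 9
= 30 + 9
= 39

39


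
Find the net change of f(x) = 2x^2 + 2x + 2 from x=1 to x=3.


Net change = f(b) - f(a)
f(x) = 2x^2 + 2x + 2
Compute f(3):
f(3) = 2 * 3^2 + 2 * 3 + 2
= 18 + 6 + 2
= 26
Compute f(1):
f(1) = 2 * 1^2 + 2 * 1 + 2
= 2 + 2 + 2
= 6
Net change = 26 - 6 = 20

20


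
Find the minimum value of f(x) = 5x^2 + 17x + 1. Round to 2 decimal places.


For a quadratic f(x) = ax^2 + bx + c with a > 0, the minimum is at the vertex.
Vertex x-coordinate: x = -b/(2a)
x = -(17) / (2 * 5)
x = -17/10
Substitute back to find the minimum value:
f(-17/10) = 5 * (-17/10)^2 + 17 * (-17/10) + 1
= 289/20 - 289/10 + 1
= -269/20 = -13.45

-13.45


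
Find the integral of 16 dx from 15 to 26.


The integral of a constant k over [a, b] equals k * (b - a).
integral from 15 to 26 of 16 dx
= 16 * (26 - 15)
= 16 * 11
= 176

176


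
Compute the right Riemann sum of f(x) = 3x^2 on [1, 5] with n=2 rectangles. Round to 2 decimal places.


Right Riemann sum uses right endpoints of each subinterval.
Interval: [1, 5], n = 2
dx = (5 - 1) / 2 = 2
Right endpoints: [3, 5]
f values: [27, 75]
Sum = dx * (sum of f values)
= 2 * 102
= 204 = 204.00

204.00


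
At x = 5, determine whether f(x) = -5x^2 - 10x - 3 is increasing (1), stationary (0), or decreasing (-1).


Compute f'(x) to determine behavior:
f'(x) = -10x - 10
f'(5) = -10 * 5 - 10
= -50 - 10
= -60
Since f'(5) < 0, the function is decreasing (-1)

-1


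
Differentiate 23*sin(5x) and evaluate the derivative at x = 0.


Apply the chain rule to differentiate 23*sin(5x):
d/dx [23*sin(5x)]
= 23 * cos(5x) * d/dx(5x)
= 23 * 5 * cos(5x)
= 115 * cos(5x)
Evaluate at x = 0:
= 115 * cos(0)
= 115 * 1
= 115

115


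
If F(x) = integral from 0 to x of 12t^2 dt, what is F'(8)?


By the Fundamental Theorem of Calculus (Part 1):
If F(x) = integral from 0 to x of f(t) dt, then F'(x) = f(x)
Here f(t) = 12t^2
So F'(x) = 12x^2
Evaluate at x = 8:
F'(8) = 12 * 8^2
= 12 * 64
= 768

768


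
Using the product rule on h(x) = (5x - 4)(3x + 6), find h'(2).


Let u(x) = 5x - 4 and v(x) = 3x + 6
u'(x) = 5
v'(x) = 3
Product rule: h'(x) = u'(x)*v(x) + u(x)*v'(x)
= 5 * (3x + 6) + (5x - 4) * 3
At x = 2:
u(2) = 5 * 2 - 4 = 6
v(2) = 3 * 2 + 6 = 12
h'(2) = 5 * 12 + 6 * 3
= 60 + 18
= 78

78


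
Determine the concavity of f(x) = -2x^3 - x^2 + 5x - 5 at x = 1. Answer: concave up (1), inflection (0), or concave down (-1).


Concavity is determined by the sign of f''(x).
f(x) = -2x^3 - x^2 + 5x - 5
f'(x) = -6x^2 - 2x + 5
f''(x) = -12x - 2
f''(1) = -12 * 1 - 2
= -12 - 2
= -14
Since f''(1) < 0, the function is concave down (-1)

-1


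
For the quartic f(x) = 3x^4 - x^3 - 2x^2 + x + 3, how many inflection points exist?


Inflection points occur where f''(x) = 0 and concavity changes.
f(x) = 3x^4 - x^3 - 2x^2 + x + 3
f'(x) = 12x^3 - 3x^2 - 4x + 1
f''(x) = 36x^2 - 6x - 4
This is a quadratic in x. Use the discriminant to count real roots.
Discriminant = (-6)^2 - 4 * 36 * (-4)
= 36 - (-576)
= 612
Since discriminant > 0, f''(x) = 0 has 2 distinct real solutions.
A quadratic with two distinct real roots changes sign at each root, so concavity changes at both.
Number of inflection points: 2

2


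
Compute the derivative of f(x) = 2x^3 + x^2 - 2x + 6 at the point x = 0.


Differentiate f(x) = 2x^3 + x^2 - 2x + 6 term by term:
f'(x) = 6x^2 + 2x - 2
Substitute x = 0:
f'(0) = 6 * 0^2 + 2 * 0 - 2
= 0 + 0 - 2
= -2

-2


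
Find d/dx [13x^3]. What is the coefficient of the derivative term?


We apply the power rule: d/dx [ax^n] = a*n * x^(n-1)
d/dx [13x^3]
= 13 * 3 * x^(3-1)
= 39x^2
The coefficient is 39

39


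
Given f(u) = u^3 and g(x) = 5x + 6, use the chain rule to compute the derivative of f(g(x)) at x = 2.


Using the chain rule: (f(g(x)))' = f'(g(x)) * g'(x)
First, find g(2):
g(2) = 5 * 2 + 6 = 16
Next, f'(u) = 3u^2
And g'(x) = 5
So f'(g(2)) * g'(2)
= 3 * 16^2 * 5
= 3 * 256 * 5
= 3840

3840


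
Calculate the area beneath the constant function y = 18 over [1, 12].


The area under a constant function y = 18 is a rectangle.
Width = 12 - 1 = 11
Height = 18
Area = width * height
= 11 * 18
= 198

198


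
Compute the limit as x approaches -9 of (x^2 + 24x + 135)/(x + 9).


Direct substitution gives 0/0, so we factor the numerator.
Factor: (x^2 + 24x + 135) = (x + 9)(x + 15)
Cancel the common factor (x + 9):
(x^2 + 24x + 135)/(x + 9) = (x + 15)
Now substitute x = -9:
= (-9) - (-15) = 6

6


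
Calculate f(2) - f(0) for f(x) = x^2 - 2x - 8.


Net change = f(b) - f(a)
f(x) = x^2 - 2x - 8
Compute f(2):
f(2) = 1 * 2^2 - 2 * 2 - 8
= 4 - 4 - 8
= -8
Compute f(0):
f(0) = 1 * 0^2 - 2 * 0 - 8
= 0 + 0 - 8
= -8
Net change = -8 - (-8) = 0

0


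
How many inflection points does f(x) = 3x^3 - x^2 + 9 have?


Inflection points occur where f''(x) = 0 and concavity changes.
f(x) = 3x^3 - x^2 + 9
f'(x) = 9x^2 - 2x
f''(x) = 18x - 2
Set f''(x) = 0:
18x - 2 = 0
x = 2 / 18 = 1/9
Since f''(x) is linear (degree 1), it changes sign at this point.
Therefore there is exactly 1 inflection point.

1


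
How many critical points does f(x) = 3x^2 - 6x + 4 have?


Find where f'(x) = 0:
f'(x) = 6x - 6
Set f'(x) = 0:
6x - 6 = 0
x = 6 / 6 = 1
This is a linear equation in x, so there is exactly one solution.
Number of critical points: 1

1


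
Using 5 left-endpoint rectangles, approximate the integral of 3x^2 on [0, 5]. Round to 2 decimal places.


Left Riemann sum uses left endpoints of each subinterval.
Interval: [0, 5], n = 5
dx = (5 - 0) / 5 = 1
Left endpoints: [0, 1, 2, 3, 4]
f values: [0, 3, 12, 27, 48]
Sum = dx * (sum of f values)
= 1 * 90
= 90 = 90.00

90.00


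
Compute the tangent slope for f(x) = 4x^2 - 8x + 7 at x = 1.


The slope of the tangent line equals f'(x) at the point.
f(x) = 4x^2 - 8x + 7
f'(x) = 8x - 8
At x = 1:
f'(1) = 8 * 1 - 8
= 8 - 8
= 0

0


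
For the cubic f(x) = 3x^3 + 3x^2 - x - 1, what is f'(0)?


Differentiate f(x) = 3x^3 + 3x^2 - x - 1 term by term:
f'(x) = 9x^2 + 6x - 1
Substitute x = 0:
f'(0) = 9 * 0^2 + 6 * 0 - 1
= 0 + 0 - 1
= -1

-1


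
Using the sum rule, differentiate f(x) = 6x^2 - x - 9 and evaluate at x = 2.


Differentiate term by term using power and sum rules:
f(x) = 6x^2 - x - 9
f'(x) = 12x - 1
Substitute x = 2:
f'(2) = 12 * 2 - 1
= 24 - 1
= 23

23


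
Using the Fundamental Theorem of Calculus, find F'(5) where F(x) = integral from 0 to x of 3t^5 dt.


By the Fundamental Theorem of Calculus (Part 1):
If F(x) = integral from 0 to x of f(t) dt, then F'(x) = f(x)
Here f(t) = 3t^5
So F'(x) = 3x^5
Evaluate at x = 5:
F'(5) = 3 * 5^5
= 3 * 3125
= 9375

9375


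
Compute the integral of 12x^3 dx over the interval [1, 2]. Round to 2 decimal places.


Find the antiderivative of 12x^3:
F(x) = 12/4 * x^4
Apply the Fundamental Theorem of Calculus:
F(2) - F(1)
= 12/4 * 2^4 - 12/4 * 1^4
= 12/4 * (16 - 1)
= 12/4 * 15
= 45 = 45.00

45.00


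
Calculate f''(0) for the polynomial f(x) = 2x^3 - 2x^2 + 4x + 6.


First derivative:
f'(x) = 6x^2 - 4x + 4
Second derivative:
f''(x) = 12x - 4
Substitute x = 0:
f''(0) = 12 * 0 - 4
= 0 - 4
= -4

-4


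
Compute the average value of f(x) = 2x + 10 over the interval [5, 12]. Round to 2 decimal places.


Average value = 1/(b-a) * integral from a to b of f(x) dx
First compute the integral of 2x + 10:
F(x) = x^2 + 10x
F(12) = 1 * 144 + 10 * 12 = 264
F(5) = 1 * 25 + 10 * 5 = 75
Integral = 264 - 75 = 189
Average = 189 / (12 - 5) = 189 / 7
= 27 = 27.00

27.00


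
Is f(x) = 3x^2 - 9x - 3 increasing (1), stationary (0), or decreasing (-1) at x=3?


Compute f'(x) to determine behavior:
f'(x) = 6x - 9
f'(3) = 6 * 3 - 9
= 18 - 9
= 9
Since f'(3) > 0, the function is increasing (1)

1


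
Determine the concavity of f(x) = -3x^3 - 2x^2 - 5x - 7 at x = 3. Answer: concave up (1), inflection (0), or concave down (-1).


Concavity is determined by the sign of f''(x).
f(x) = -3x^3 - 2x^2 - 5x - 7
f'(x) = -9x^2 - 4x - 5
f''(x) = -18x - 4
f''(3) = -18 * 3 - 4
= -54 - 4
= -58
Since f''(3) < 0, the function is concave down (-1)

-1


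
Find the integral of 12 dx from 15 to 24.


The integral of a constant k over [a, b] equals k * (b - a).
integral from 15 to 24 of 12 dx
= 12 * (24 - 15)
= 12 * 9
= 108

108


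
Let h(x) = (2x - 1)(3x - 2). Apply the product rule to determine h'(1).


Let u(x) = 2x - 1 and v(x) = 3x - 2
u'(x) = 2
v'(x) = 3
Product rule: h'(x) = u'(x)*v(x) + u(x)*v'(x)
= 2 * (3x - 2) + (2x - 1) * 3
At x = 1:
u(1) = 2 * 1 - 1 = 1
v(1) = 3 * 1 - 2 = 1
h'(1) = 2 * 1 + 1 * 3
= 2 + 3
= 5

5


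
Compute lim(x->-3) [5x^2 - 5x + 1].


Since polynomials are continuous, we use direct substitution.
lim(x->-3) of 5x^2 - 5x + 1
= 5 * (-3)^2 - 5 * (-3) + 1
= 45 + 15 + 1
= 61

61


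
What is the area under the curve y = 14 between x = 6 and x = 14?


The area under a constant function y = 14 is a rectangle.
Width = 14 - 6 = 8
Height = 14
Area = width * height
= 8 * 14
= 112

112


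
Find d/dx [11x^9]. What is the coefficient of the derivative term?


We apply the power rule: d/dx [ax^n] = a*n * x^(n-1)
d/dx [11x^9]
= 11 * 9 * x^(9-1)
= 99x^8
The coefficient is 99

99


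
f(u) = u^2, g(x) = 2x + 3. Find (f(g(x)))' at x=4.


Using the chain rule: (f(g(x)))' = f'(g(x)) * g'(x)
First, find g(4):
g(4) = 2 * 4 + 3 = 11
Next, f'(u) = 2u
And g'(x) = 2
So f'(g(4)) * g'(4)
= 2 * 11 * 2
= 44

44


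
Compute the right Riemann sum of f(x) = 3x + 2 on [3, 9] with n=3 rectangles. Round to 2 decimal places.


Right Riemann sum uses right endpoints of each subinterval.
Interval: [3, 9], n = 3
dx = (9 - 3) / 3 = 2
Right endpoints: [5, 7, 9]
f values: [17, 23, 29]
Sum = dx * (sum of f values)
= 2 * 69
= 138 = 138.00

138.00


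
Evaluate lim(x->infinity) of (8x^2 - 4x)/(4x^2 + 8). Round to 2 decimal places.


For limits at infinity with equal-degree polynomials,
we compare leading coefficients.
Numerator leading term: 8x^2
Denominator leading term: 4x^2
Divide both by x^2:
lim = (8 - 4/x) / (4 + 8/x^2)
As x -> infinity, the 1/x and 1/x^2 terms vanish:
= 8/4 = 2 = 2.00

2.00


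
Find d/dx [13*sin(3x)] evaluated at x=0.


Apply the chain rule to differentiate 13*sin(3x):
d/dx [13*sin(3x)]
= 13 * cos(3x) * d/dx(3x)
= 13 * 3 * cos(3x)
= 39 * cos(3x)
Evaluate at x = 0:
= 39 * cos(0)
= 39 * 1
= 39

39


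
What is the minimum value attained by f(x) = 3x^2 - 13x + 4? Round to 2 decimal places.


For a quadratic f(x) = ax^2 + bx + c with a > 0, the minimum is at the vertex.
Vertex x-coordinate: x = -b/(2a)
x = -(-13) / (2 * 3)
x = 13/6
Substitute back to find the minimum value:
f(13/6) = 3 * (13/6)^2 - 13 * (13/6) + 4
= 169/12 - 169/6 + 4
= -121/12 ≈ -10.08

-10.08


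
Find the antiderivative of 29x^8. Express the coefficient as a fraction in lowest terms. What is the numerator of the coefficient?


Apply the power rule for integration:
integral of ax^n dx = a/(n+1) * x^(n+1) + C
integral of 29x^8 dx
= 29/9 * x^9 + C
The coefficient in lowest terms is 29/9, and its numerator is 29

29


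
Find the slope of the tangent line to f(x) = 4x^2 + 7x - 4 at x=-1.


The slope of the tangent line equals f'(x) at the point.
f(x) = 4x^2 + 7x - 4
f'(x) = 8x + 7
At x = -1:
f'(-1) = 8 * (-1) + 7
= -8 + 7
= -1

-1


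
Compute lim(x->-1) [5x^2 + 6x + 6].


Since polynomials are continuous, we use direct substitution.
lim(x->-1) of 5x^2 + 6x + 6
= 5 * (-1)^2 + 6 * (-1) + 6
= 5 - 6 + 6
= 5

5


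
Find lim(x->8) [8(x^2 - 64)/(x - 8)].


Direct substitution gives 0/0, so we factor the numerator.
Factor: 8(x^2 - 64) = 8 * (x - 8)(x + 8)
Cancel the common factor (x - 8):
8(x^2 - 64)/(x - 8) = 8 * (x + 8)
Now substitute x = 8:
= 8 * (8 + 8) = 128

128


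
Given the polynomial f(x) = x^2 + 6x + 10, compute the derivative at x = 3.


Differentiate term by term using power and sum rules:
f(x) = x^2 + 6x + 10
f'(x) = 2x + 6
Substitute x = 3:
f'(3) = 2 * 3 + 6
= 6 + 6
= 12

12


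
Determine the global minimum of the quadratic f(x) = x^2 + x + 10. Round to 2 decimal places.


For a quadratic f(x) = ax^2 + bx + c with a > 0, the minimum is at the vertex.
Vertex x-coordinate: x = -b/(2a)
x = -(1) / (2 * 1)
x = -1/2
Substitute back to find the minimum value:
f(-1/2) = 1 * (-1/2)^2 + 1 * (-1/2) + 10
= 1/4 - 1/2 + 10
= 39/4 = 9.75

9.75


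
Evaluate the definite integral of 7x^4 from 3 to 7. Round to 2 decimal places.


Find the antiderivative of 7x^4:
F(x) = 7/5 * x^5
Apply the Fundamental Theorem of Calculus:
F(7) - F(3)
= 7/5 * 7^5 - 7/5 * 3^5
= 7/5 * (16807 - 243)
= 7/5 * 16564
= 115948/5 = 23189.60

23189.60


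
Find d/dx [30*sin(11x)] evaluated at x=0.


Apply the chain rule to differentiate 30*sin(11x):
d/dx [30*sin(11x)]
= 30 * cos(11x) * d/dx(11x)
= 30 * 11 * cos(11x)
= 330 * cos(11x)
Evaluate at x = 0:
= 330 * cos(0)
= 330 * 1
= 330

330


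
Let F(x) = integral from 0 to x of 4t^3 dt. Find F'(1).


By the Fundamental Theorem of Calculus (Part 1):
If F(x) = integral from 0 to x of f(t) dt, then F'(x) = f(x)
Here f(t) = 4t^3
So F'(x) = 4x^3
Evaluate at x = 1:
F'(1) = 4 * 1^3
= 4 * 1
= 4

4


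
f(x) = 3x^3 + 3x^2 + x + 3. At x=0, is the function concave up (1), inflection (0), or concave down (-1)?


Concavity is determined by the sign of f''(x).
f(x) = 3x^3 + 3x^2 + x + 3
f'(x) = 9x^2 + 6x + 1
f''(x) = 18x + 6
f''(0) = 18 * 0 + 6
= 0 + 6
= 6
Since f''(0) > 0, the function is concave up (1)

1


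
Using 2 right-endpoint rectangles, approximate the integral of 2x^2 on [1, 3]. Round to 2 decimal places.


Right Riemann sum uses right endpoints of each subinterval.
Interval: [1, 3], n = 2
dx = (3 - 1) / 2 = 1
Right endpoints: [2, 3]
f values: [8, 18]
Sum = dx * (sum of f values)
= 1 * 26
= 26 = 26.00

26.00


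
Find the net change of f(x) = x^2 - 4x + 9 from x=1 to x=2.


Net change = f(b) - f(a)
f(x) = x^2 - 4x + 9
Compute f(2):
f(2) = 1 * 2^2 - 4 * 2 + 9
= 4 - 8 + 9
= 5
Compute f(1):
f(1) = 1 * 1^2 - 4 * 1 + 9
= 1 - 4 + 9
= 6
Net change = 5 - 6 = -1

-1


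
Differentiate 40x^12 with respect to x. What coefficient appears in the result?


We apply the power rule: d/dx [ax^n] = a*n * x^(n-1)
d/dx [40x^12]
= 40 * 12 * x^(12-1)
= 480x^11
The coefficient is 480

480


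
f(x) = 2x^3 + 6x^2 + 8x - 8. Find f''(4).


First derivative:
f'(x) = 6x^2 + 12x + 8
Second derivative:
f''(x) = 12x + 12
Substitute x = 4:
f''(4) = 12 * 4 + 12
= 48 + 12
= 60

60


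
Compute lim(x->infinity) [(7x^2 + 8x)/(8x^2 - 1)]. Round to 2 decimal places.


For limits at infinity with equal-degree polynomials,
we compare leading coefficients.
Numerator leading term: 7x^2
Denominator leading term: 8x^2
Divide both by x^2:
lim = (7 + 8/x) / (8 - 1/x^2)
As x -> infinity, the 1/x and 1/x^2 terms vanish:
= 7/8 ≈ 0.88

0.88


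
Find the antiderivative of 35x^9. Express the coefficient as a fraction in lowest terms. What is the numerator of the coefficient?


Apply the power rule for integration:
integral of ax^n dx = a/(n+1) * x^(n+1) + C
integral of 35x^9 dx
= 35/10 * x^10 + C
= 7/2 * x^10 + C
The coefficient in lowest terms is 7/2, and its numerator is 7

7


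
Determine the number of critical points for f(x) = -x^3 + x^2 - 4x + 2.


Find where f'(x) = 0:
f(x) = -x^3 + x^2 - 4x + 2
f'(x) = -3x^2 + 2x - 4
This is a quadratic in x. Use the discriminant to count real roots.
Discriminant = (2)^2 - 4 * (-3) * (-4)
= 4 - 48
= -44
Since discriminant < 0, f'(x) = 0 has no real solutions.
Number of critical points: 0

0


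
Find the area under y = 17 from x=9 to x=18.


The area under a constant function y = 17 is a rectangle.
Width = 18 - 9 = 9
Height = 17
Area = width * height
= 9 * 17
= 153

153


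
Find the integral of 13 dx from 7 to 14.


The integral of a constant k over [a, b] equals k * (b - a).
integral from 7 to 14 of 13 dx
= 13 * (14 - 7)
= 13 * 7
= 91

91


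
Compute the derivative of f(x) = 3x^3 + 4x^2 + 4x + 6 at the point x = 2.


Differentiate f(x) = 3x^3 + 4x^2 + 4x + 6 term by term:
f'(x) = 9x^2 + 8x + 4
Substitute x = 2:
f'(2) = 9 * 2^2 + 8 * 2 + 4
= 36 + 16 + 4
= 56

56


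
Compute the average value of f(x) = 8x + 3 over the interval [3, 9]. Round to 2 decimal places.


Average value = 1/(b-a) * integral from a to b of f(x) dx
First compute the integral of 8x + 3:
F(x) = 4x^2 + 3x
F(9) = 4 * 81 + 3 * 9 = 351
F(3) = 4 * 9 + 3 * 3 = 45
Integral = 351 - 45 = 306
Average = 306 / (9 - 3) = 306 / 6
= 51 = 51.00

51.00


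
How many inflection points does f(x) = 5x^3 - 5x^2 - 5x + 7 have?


Inflection points occur where f''(x) = 0 and concavity changes.
f(x) = 5x^3 - 5x^2 - 5x + 7
f'(x) = 15x^2 - 10x - 5
f''(x) = 30x - 10
Set f''(x) = 0:
30x - 10 = 0
x = 10 / 30 = 1/3
Since f''(x) is linear (degree 1), it changes sign at this point.
Therefore there is exactly 1 inflection point.

1


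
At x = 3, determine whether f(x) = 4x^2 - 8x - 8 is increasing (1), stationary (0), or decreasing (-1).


Compute f'(x) to determine behavior:
f'(x) = 8x - 8
f'(3) = 8 * 3 - 8
= 24 - 8
= 16
Since f'(3) > 0, the function is increasing (1)

1


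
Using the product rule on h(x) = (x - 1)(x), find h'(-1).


Let u(x) = x - 1 and v(x) = x
u'(x) = 1
v'(x) = 1
Product rule: h'(x) = u'(x)*v(x) + u(x)*v'(x)
= 1 * (x) + (x - 1) * 1
At x = -1:
u(-1) = 1 * (-1) - 1 = -2
v(-1) = 1 * (-1) + 0 = -1
h'(-1) = 1 * (-1) + (-2) * 1
= -1 - 2
= -3

-3


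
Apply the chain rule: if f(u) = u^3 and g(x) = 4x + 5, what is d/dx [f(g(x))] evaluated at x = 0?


Using the chain rule: (f(g(x)))' = f'(g(x)) * g'(x)
First, find g(0):
g(0) = 4 * 0 + 5 = 5
Next, f'(u) = 3u^2
And g'(x) = 4
So f'(g(0)) * g'(0)
= 3 * 5^2 * 4
= 3 * 25 * 4
= 300

300


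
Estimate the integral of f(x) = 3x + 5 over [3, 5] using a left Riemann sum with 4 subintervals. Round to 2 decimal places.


Left Riemann sum uses left endpoints of each subinterval.
Interval: [3, 5], n = 4
dx = (5 - 3) / 4 = 1/2
Left endpoints: [3, 7/2, 4, 9/2]
f values: [14, 31/2, 17, 37/2]
Sum = dx * (sum of f values)
= 1/2 * 65
= 65/2 = 32.50

32.50


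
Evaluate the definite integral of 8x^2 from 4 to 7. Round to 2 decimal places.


Find the antiderivative of 8x^2:
F(x) = 8/3 * x^3
Apply the Fundamental Theorem of Calculus:
F(7) - F(4)
= 8/3 * 7^3 - 8/3 * 4^3
= 8/3 * (343 - 64)
= 8/3 * 279
= 744 = 744.00

744.00


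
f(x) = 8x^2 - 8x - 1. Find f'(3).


Differentiate term by term using power and sum rules:
f(x) = 8x^2 - 8x - 1
f'(x) = 16x - 8
Substitute x = 3:
f'(3) = 16 * 3 - 8
= 48 - 8
= 40

40


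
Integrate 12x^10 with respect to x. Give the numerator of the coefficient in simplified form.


Apply the power rule for integration:
integral of ax^n dx = a/(n+1) * x^(n+1) + C
integral of 12x^10 dx
= 12/11 * x^11 + C
The coefficient in lowest terms is 12/11, and its numerator is 12

12


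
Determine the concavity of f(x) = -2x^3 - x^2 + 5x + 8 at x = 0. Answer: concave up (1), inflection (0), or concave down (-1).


Concavity is determined by the sign of f''(x).
f(x) = -2x^3 - x^2 + 5x + 8
f'(x) = -6x^2 - 2x + 5
f''(x) = -12x - 2
f''(0) = -12 * 0 - 2
= 0 - 2
= -2
Since f''(0) < 0, the function is concave down (-1)

-1


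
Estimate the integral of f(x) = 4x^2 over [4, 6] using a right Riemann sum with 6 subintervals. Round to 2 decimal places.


Right Riemann sum uses right endpoints of each subinterval.
Interval: [4, 6], n = 6
dx = (6 - 4) / 6 = 1/3
Right endpoints: [13/3, 14/3, 5, 16/3, 17/3, 6]
f values: [676/9, 784/9, 100, 1024/9, 1156/9, 144]
Sum = dx * (sum of f values)
= 1/3 * 5836/9
= 5836/27 ≈ 216.15

216.15


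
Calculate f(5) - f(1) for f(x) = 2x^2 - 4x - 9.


Net change = f(b) - f(a)
f(x) = 2x^2 - 4x - 9
Compute f(5):
f(5) = 2 * 5^2 - 4 * 5 - 9
= 50 - 20 - 9
= 21
Compute f(1):
f(1) = 2 * 1^2 - 4 * 1 - 9
= 2 - 4 - 9
= -11
Net change = 21 - (-11) = 32

32


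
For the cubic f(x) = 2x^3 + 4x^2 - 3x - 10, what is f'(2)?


Differentiate f(x) = 2x^3 + 4x^2 - 3x - 10 term by term:
f'(x) = 6x^2 + 8x - 3
Substitute x = 2:
f'(2) = 6 * 2^2 + 8 * 2 - 3
= 24 + 16 - 3
= 37

37


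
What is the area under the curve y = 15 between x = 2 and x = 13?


The area under a constant function y = 15 is a rectangle.
Width = 13 - 2 = 11
Height = 15
Area = width * height
= 11 * 15
= 165

165


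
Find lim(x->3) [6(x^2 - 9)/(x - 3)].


Direct substitution gives 0/0, so we factor the numerator.
Factor: 6(x^2 - 9) = 6 * (x - 3)(x + 3)
Cancel the common factor (x - 3):
6(x^2 - 9)/(x - 3) = 6 * (x + 3)
Now substitute x = 3:
= 6 * (3 + 3) = 36

36


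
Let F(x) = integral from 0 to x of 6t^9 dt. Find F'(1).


By the Fundamental Theorem of Calculus (Part 1):
If F(x) = integral from 0 to x of f(t) dt, then F'(x) = f(x)
Here f(t) = 6t^9
So F'(x) = 6x^9
Evaluate at x = 1:
F'(1) = 6 * 1^9
= 6 * 1
= 6

6


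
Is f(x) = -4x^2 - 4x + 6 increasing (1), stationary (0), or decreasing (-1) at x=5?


Compute f'(x) to determine behavior:
f'(x) = -8x - 4
f'(5) = -8 * 5 - 4
= -40 - 4
= -44
Since f'(5) < 0, the function is decreasing (-1)

-1


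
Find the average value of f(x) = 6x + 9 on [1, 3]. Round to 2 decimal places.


Average value = 1/(b-a) * integral from a to b of f(x) dx
First compute the integral of 6x + 9:
F(x) = 3x^2 + 9x
F(3) = 3 * 9 + 9 * 3 = 54
F(1) = 3 * 1 + 9 * 1 = 12
Integral = 54 - 12 = 42
Average = 42 / (3 - 1) = 42 / 2
= 21 = 21.00

21.00


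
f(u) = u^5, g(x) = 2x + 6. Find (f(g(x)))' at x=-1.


Using the chain rule: (f(g(x)))' = f'(g(x)) * g'(x)
First, find g(-1):
g(-1) = 2 * (-1) + 6 = 4
Next, f'(u) = 5u^4
And g'(x) = 2
So f'(g(-1)) * g'(-1)
= 5 * 4^4 * 2
= 5 * 256 * 2
= 2560

2560


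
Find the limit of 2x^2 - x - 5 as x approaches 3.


Since polynomials are continuous, we use direct substitution.
lim(x->3) of 2x^2 - x - 5
= 2 * 3^2 - 1 * 3 - 5
= 18 - 3 - 5
= 10

10


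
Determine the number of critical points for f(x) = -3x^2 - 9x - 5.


Find where f'(x) = 0:
f'(x) = -6x - 9
Set f'(x) = 0:
-6x - 9 = 0
x = 9 / (-6) = -3/2
This is a linear equation in x, so there is exactly one solution.
Number of critical points: 1

1


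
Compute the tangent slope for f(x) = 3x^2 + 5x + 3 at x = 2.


The slope of the tangent line equals f'(x) at the point.
f(x) = 3x^2 + 5x + 3
f'(x) = 6x + 5
At x = 2:
f'(2) = 6 * 2 + 5
= 12 + 5
= 17

17


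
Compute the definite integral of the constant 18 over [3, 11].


The integral of a constant k over [a, b] equals k * (b - a).
integral from 3 to 11 of 18 dx
= 18 * (11 - 3)
= 18 * 8
= 144

144


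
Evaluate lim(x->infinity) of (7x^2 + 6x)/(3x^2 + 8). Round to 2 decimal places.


For limits at infinity with equal-degree polynomials,
we compare leading coefficients.
Numerator leading term: 7x^2
Denominator leading term: 3x^2
Divide both by x^2:
lim = (7 + 6/x) / (3 + 8/x^2)
As x -> infinity, the 1/x and 1/x^2 terms vanish:
= 7/3 ≈ 2.33

2.33


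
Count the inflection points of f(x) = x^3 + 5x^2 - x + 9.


Inflection points occur where f''(x) = 0 and concavity changes.
f(x) = x^3 + 5x^2 - x + 9
f'(x) = 3x^2 + 10x - 1
f''(x) = 6x + 10
Set f''(x) = 0:
6x + 10 = 0
x = -10 / 6 = -5/3
Since f''(x) is linear (degree 1), it changes sign at this point.
Therefore there is exactly 1 inflection point.

1


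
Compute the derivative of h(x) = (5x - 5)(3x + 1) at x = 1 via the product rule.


Let u(x) = 5x - 5 and v(x) = 3x + 1
u'(x) = 5
v'(x) = 3
Product rule: h'(x) = u'(x)*v(x) + u(x)*v'(x)
= 5 * (3x + 1) + (5x - 5) * 3
At x = 1:
u(1) = 5 * 1 - 5 = 0
v(1) = 3 * 1 + 1 = 4
h'(1) = 5 * 4 + 0 * 3
= 20 + 0
= 20

20


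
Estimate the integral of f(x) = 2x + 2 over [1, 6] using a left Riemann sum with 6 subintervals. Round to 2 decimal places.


Left Riemann sum uses left endpoints of each subinterval.
Interval: [1, 6], n = 6
dx = (6 - 1) / 6 = 5/6
Left endpoints: [1, 11/6, 8/3, 7/2, 13/3, 31/6]
f values: [4, 17/3, 22/3, 9, 32/3, 37/3]
Sum = dx * (sum of f values)
= 5/6 * 49
= 245/6 ≈ 40.83

40.83


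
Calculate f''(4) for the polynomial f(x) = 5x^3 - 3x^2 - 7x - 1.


First derivative:
f'(x) = 15x^2 - 6x - 7
Second derivative:
f''(x) = 30x - 6
Substitute x = 4:
f''(4) = 30 * 4 - 6
= 120 - 6
= 114

114


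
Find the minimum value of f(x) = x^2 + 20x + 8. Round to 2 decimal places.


For a quadratic f(x) = ax^2 + bx + c with a > 0, the minimum is at the vertex.
Vertex x-coordinate: x = -b/(2a)
x = -(20) / (2 * 1)
x = -20/2 = -10
Substitute back to find the minimum value:
f(-10) = 1 * (-10)^2 + 20 * (-10) + 8
= 100 - 200 + 8
= -92 = -92.00

-92.00


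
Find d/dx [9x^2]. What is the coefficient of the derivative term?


We apply the power rule: d/dx [ax^n] = a*n * x^(n-1)
d/dx [9x^2]
= 9 * 2 * x^(2-1)
= 18x
The coefficient is 18

18


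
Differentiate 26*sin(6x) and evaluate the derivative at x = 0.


Apply the chain rule to differentiate 26*sin(6x):
d/dx [26*sin(6x)]
= 26 * cos(6x) * d/dx(6x)
= 26 * 6 * cos(6x)
= 156 * cos(6x)
Evaluate at x = 0:
= 156 * cos(0)
= 156 * 1
= 156

156


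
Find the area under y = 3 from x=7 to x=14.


The area under a constant function y = 3 is a rectangle.
Width = 14 - 7 = 7
Height = 3
Area = width * height
= 7 * 3
= 21

21


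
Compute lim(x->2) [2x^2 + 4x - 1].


Since polynomials are continuous, we use direct substitution.
lim(x->2) of 2x^2 + 4x - 1
= 2 * 2^2 + 4 * 2 - 1
= 8 + 8 - 1
= 15

15


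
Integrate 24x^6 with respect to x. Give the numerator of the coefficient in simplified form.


Apply the power rule for integration:
integral of ax^n dx = a/(n+1) * x^(n+1) + C
integral of 24x^6 dx
= 24/7 * x^7 + C
The coefficient in lowest terms is 24/7, and its numerator is 24

24


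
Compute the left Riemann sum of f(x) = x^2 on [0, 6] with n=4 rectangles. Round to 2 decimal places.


Left Riemann sum uses left endpoints of each subinterval.
Interval: [0, 6], n = 4
dx = (6 - 0) / 4 = 3/2
Left endpoints: [0, 3/2, 3, 9/2]
f values: [0, 9/4, 9, 81/4]
Sum = dx * (sum of f values)
= 3/2 * 63/2
= 189/4 = 47.25

47.25


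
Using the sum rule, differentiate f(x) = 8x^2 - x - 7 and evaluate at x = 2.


Differentiate term by term using power and sum rules:
f(x) = 8x^2 - x - 7
f'(x) = 16x - 1
Substitute x = 2:
f'(2) = 16 * 2 - 1
= 32 - 1
= 31

31


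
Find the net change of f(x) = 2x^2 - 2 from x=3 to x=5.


Net change = f(b) - f(a)
f(x) = 2x^2 - 2
Compute f(5):
f(5) = 2 * 5^2 + 0 * 5 - 2
= 50 + 0 - 2
= 48
Compute f(3):
f(3) = 2 * 3^2 + 0 * 3 - 2
= 18 + 0 - 2
= 16
Net change = 48 - 16 = 32

32


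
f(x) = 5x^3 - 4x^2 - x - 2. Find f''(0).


First derivative:
f'(x) = 15x^2 - 8x - 1
Second derivative:
f''(x) = 30x - 8
Substitute x = 0:
f''(0) = 30 * 0 - 8
= 0 - 8
= -8

-8


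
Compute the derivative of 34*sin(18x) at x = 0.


Apply the chain rule to differentiate 34*sin(18x):
d/dx [34*sin(18x)]
= 34 * cos(18x) * d/dx(18x)
= 34 * 18 * cos(18x)
= 612 * cos(18x)
Evaluate at x = 0:
= 612 * cos(0)
= 612 * 1
= 612

612


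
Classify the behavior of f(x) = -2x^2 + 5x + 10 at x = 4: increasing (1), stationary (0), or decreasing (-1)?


Compute f'(x) to determine behavior:
f'(x) = -4x + 5
f'(4) = -4 * 4 + 5
= -16 + 5
= -11
Since f'(4) < 0, the function is decreasing (-1)

-1


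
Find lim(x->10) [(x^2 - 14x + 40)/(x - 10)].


Direct substitution gives 0/0, so we factor the numerator.
Factor: (x^2 - 14x + 40) = (x - 10)(x - 4)
Cancel the common factor (x - 10):
(x^2 - 14x + 40)/(x - 10) = (x - 4)
Now substitute x = 10:
= (10) - (4) = 6

6


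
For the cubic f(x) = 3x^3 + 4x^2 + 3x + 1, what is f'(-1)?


Differentiate f(x) = 3x^3 + 4x^2 + 3x + 1 term by term:
f'(x) = 9x^2 + 8x + 3
Substitute x = -1:
f'(-1) = 9 * (-1)^2 + 8 * (-1) + 3
= 9 - 8 + 3
= 4

4


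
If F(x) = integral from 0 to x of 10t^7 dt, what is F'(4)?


By the Fundamental Theorem of Calculus (Part 1):
If F(x) = integral from 0 to x of f(t) dt, then F'(x) = f(x)
Here f(t) = 10t^7
So F'(x) = 10x^7
Evaluate at x = 4:
F'(4) = 10 * 4^7
= 10 * 16384
= 163840

163840


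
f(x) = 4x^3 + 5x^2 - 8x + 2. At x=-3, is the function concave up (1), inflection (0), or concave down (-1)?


Concavity is determined by the sign of f''(x).
f(x) = 4x^3 + 5x^2 - 8x + 2
f'(x) = 12x^2 + 10x - 8
f''(x) = 24x + 10
f''(-3) = 24 * (-3) + 10
= -72 + 10
= -62
Since f''(-3) < 0, the function is concave down (-1)

-1


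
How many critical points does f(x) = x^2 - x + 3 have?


Find where f'(x) = 0:
f'(x) = 2x - 1
Set f'(x) = 0:
2x - 1 = 0
x = 1 / 2 = 1/2
This is a linear equation in x, so there is exactly one solution.
Number of critical points: 1

1


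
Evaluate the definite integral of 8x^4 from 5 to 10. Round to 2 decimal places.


Find the antiderivative of 8x^4:
F(x) = 8/5 * x^5
Apply the Fundamental Theorem of Calculus:
F(10) - F(5)
= 8/5 * 10^5 - 8/5 * 5^5
= 8/5 * (100000 - 3125)
= 8/5 * 96875
= 155000 = 155000.00

155000.00


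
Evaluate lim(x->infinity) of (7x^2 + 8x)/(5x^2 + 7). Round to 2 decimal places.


For limits at infinity with equal-degree polynomials,
we compare leading coefficients.
Numerator leading term: 7x^2
Denominator leading term: 5x^2
Divide both by x^2:
lim = (7 + 8/x) / (5 + 7/x^2)
As x -> infinity, the 1/x and 1/x^2 terms vanish:
= 7/5 = 1.40

1.40


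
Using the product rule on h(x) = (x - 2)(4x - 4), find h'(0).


Let u(x) = x - 2 and v(x) = 4x - 4
u'(x) = 1
v'(x) = 4
Product rule: h'(x) = u'(x)*v(x) + u(x)*v'(x)
= 1 * (4x - 4) + (x - 2) * 4
At x = 0:
u(0) = 1 * 0 - 2 = -2
v(0) = 4 * 0 - 4 = -4
h'(0) = 1 * (-4) + (-2) * 4
= -4 - 8
= -12

-12


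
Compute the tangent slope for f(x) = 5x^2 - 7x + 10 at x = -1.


The slope of the tangent line equals f'(x) at the point.
f(x) = 5x^2 - 7x + 10
f'(x) = 10x - 7
At x = -1:
f'(-1) = 10 * (-1) - 7
= -10 - 7
= -17

-17


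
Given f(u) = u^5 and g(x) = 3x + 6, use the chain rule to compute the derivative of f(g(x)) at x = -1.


Using the chain rule: (f(g(x)))' = f'(g(x)) * g'(x)
First, find g(-1):
g(-1) = 3 * (-1) + 6 = 3
Next, f'(u) = 5u^4
And g'(x) = 3
So f'(g(-1)) * g'(-1)
= 5 * 3^4 * 3
= 5 * 81 * 3
= 1215

1215


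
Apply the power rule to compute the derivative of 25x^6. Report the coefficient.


We apply the power rule: d/dx [ax^n] = a*n * x^(n-1)
d/dx [25x^6]
= 25 * 6 * x^(6-1)
= 150x^5
The coefficient is 150

150


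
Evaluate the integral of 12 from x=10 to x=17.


The integral of a constant k over [a, b] equals k * (b - a).
integral from 10 to 17 of 12 dx
= 12 * (17 - 10)
= 12 * 7
= 84

84


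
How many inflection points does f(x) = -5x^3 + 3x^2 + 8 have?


Inflection points occur where f''(x) = 0 and concavity changes.
f(x) = -5x^3 + 3x^2 + 8
f'(x) = -15x^2 + 6x
f''(x) = -30x + 6
Set f''(x) = 0:
-30x + 6 = 0
x = -6 / (-30) = 1/5
Since f''(x) is linear (degree 1), it changes sign at this point.
Therefore there is exactly 1 inflection point.

1


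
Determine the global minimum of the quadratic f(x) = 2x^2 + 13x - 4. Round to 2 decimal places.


For a quadratic f(x) = ax^2 + bx + c with a > 0, the minimum is at the vertex.
Vertex x-coordinate: x = -b/(2a)
x = -(13) / (2 * 2)
x = -13/4
Substitute back to find the minimum value:
f(-13/4) = 2 * (-13/4)^2 + 13 * (-13/4) - 4
= 169/8 - 169/4 - 4
= -201/8 ≈ -25.13

-25.13


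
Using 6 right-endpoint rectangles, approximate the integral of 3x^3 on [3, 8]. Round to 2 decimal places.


Right Riemann sum uses right endpoints of each subinterval.
Interval: [3, 8], n = 6
dx = (8 - 3) / 6 = 5/6
Right endpoints: [23/6, 14/3, 11/2, 19/3, 43/6, 8]
f values: [12167/72, 2744/9, 3993/8, 6859/9, 79507/72, 1536]
Sum = dx * (sum of f values)
= 5/6 * 35003/8
= 175015/48 ≈ 3646.15

3646.15


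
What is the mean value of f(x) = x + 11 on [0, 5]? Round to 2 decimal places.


Average value = 1/(b-a) * integral from a to b of f(x) dx
First compute the integral of x + 11:
F(x) = (1/2)x^2 + 11x
F(5) = 1/2 * 25 + 11 * 5 = 135/2
F(0) = 1/2 * 0 + 11 * 0 = 0
Integral = 135/2 - 0 = 135/2
Average = (135/2) / (5 - 0) = (135/2) / 5
= 27/2 = 13.50

13.50


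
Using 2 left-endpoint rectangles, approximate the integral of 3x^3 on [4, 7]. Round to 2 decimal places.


Left Riemann sum uses left endpoints of each subinterval.
Interval: [4, 7], n = 2
dx = (7 - 4) / 2 = 3/2
Left endpoints: [4, 11/2]
f values: [192, 3993/8]
Sum = dx * (sum of f values)
= 3/2 * 5529/8
= 16587/16 ≈ 1036.69

1036.69


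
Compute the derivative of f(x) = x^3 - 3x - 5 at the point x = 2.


Differentiate f(x) = x^3 - 3x - 5 term by term:
f'(x) = 3x^2 - 3
Substitute x = 2:
f'(2) = 3 * 2^2 + 0 * 2 - 3
= 12 + 0 - 3
= 9

9


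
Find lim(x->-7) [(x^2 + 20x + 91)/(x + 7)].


Direct substitution gives 0/0, so we factor the numerator.
Factor: (x^2 + 20x + 91) = (x + 7)(x + 13)
Cancel the common factor (x + 7):
(x^2 + 20x + 91)/(x + 7) = (x + 13)
Now substitute x = -7:
= (-7) - (-13) = 6

6


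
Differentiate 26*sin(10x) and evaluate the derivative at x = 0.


Apply the chain rule to differentiate 26*sin(10x):
d/dx [26*sin(10x)]
= 26 * cos(10x) * d/dx(10x)
= 26 * 10 * cos(10x)
= 260 * cos(10x)
Evaluate at x = 0:
= 260 * cos(0)
= 260 * 1
= 260

260


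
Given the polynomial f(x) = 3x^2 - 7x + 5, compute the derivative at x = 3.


Differentiate term by term using power and sum rules:
f(x) = 3x^2 - 7x + 5
f'(x) = 6x - 7
Substitute x = 3:
f'(3) = 6 * 3 - 7
= 18 - 7
= 11

11


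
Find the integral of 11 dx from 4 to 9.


The integral of a constant k over [a, b] equals k * (b - a).
integral from 4 to 9 of 11 dx
= 11 * (9 - 4)
= 11 * 5
= 55

55


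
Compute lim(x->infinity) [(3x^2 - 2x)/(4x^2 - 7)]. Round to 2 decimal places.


For limits at infinity with equal-degree polynomials,
we compare leading coefficients.
Numerator leading term: 3x^2
Denominator leading term: 4x^2
Divide both by x^2:
lim = (3 - 2/x) / (4 - 7/x^2)
As x -> infinity, the 1/x and 1/x^2 terms vanish:
= 3/4 = 0.75

0.75


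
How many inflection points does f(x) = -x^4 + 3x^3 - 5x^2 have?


Inflection points occur where f''(x) = 0 and concavity changes.
f(x) = -x^4 + 3x^3 - 5x^2
f'(x) = -4x^3 + 9x^2 - 10x
f''(x) = -12x^2 + 18x - 10
This is a quadratic in x. Use the discriminant to count real roots.
Discriminant = (18)^2 - 4 * (-12) * (-10)
= 324 - 480
= -156
Since discriminant < 0, f''(x) = 0 has no real solutions.
Number of inflection points: 0

0


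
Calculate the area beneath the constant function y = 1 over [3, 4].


The area under a constant function y = 1 is a rectangle.
Width = 4 - 3 = 1
Height = 1
Area = width * height
= 1 * 1
= 1

1


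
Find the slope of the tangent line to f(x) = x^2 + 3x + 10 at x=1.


The slope of the tangent line equals f'(x) at the point.
f(x) = x^2 + 3x + 10
f'(x) = 2x + 3
At x = 1:
f'(1) = 2 * 1 + 3
= 2 + 3
= 5

5


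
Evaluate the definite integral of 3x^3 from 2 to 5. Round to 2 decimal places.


Find the antiderivative of 3x^3:
F(x) = 3/4 * x^4
Apply the Fundamental Theorem of Calculus:
F(5) - F(2)
= 3/4 * 5^4 - 3/4 * 2^4
= 3/4 * (625 - 16)
= 3/4 * 609
= 1827/4 = 456.75

456.75


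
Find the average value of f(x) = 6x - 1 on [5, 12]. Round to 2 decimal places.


Average value = 1/(b-a) * integral from a to b of f(x) dx
First compute the integral of 6x - 1:
F(x) = 3x^2 - x
F(12) = 3 * 144 - 1 * 12 = 420
F(5) = 3 * 25 - 1 * 5 = 70
Integral = 420 - 70 = 350
Average = 350 / (12 - 5) = 350 / 7
= 50 = 50.00

50.00


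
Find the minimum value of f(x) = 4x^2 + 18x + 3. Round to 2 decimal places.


For a quadratic f(x) = ax^2 + bx + c with a > 0, the minimum is at the vertex.
Vertex x-coordinate: x = -b/(2a)
x = -(18) / (2 * 4)
x = -18/8 = -9/4
Substitute back to find the minimum value:
f(-9/4) = 4 * (-9/4)^2 + 18 * (-9/4) + 3
= 81/4 - 81/2 + 3
= -69/4 = -17.25

-17.25


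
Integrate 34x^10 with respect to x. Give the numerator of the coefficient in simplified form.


Apply the power rule for integration:
integral of ax^n dx = a/(n+1) * x^(n+1) + C
integral of 34x^10 dx
= 34/11 * x^11 + C
The coefficient in lowest terms is 34/11, and its numerator is 34

34


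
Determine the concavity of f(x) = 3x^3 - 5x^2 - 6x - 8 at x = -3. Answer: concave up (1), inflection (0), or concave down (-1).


Concavity is determined by the sign of f''(x).
f(x) = 3x^3 - 5x^2 - 6x - 8
f'(x) = 9x^2 - 10x - 6
f''(x) = 18x - 10
f''(-3) = 18 * (-3) - 10
= -54 - 10
= -64
Since f''(-3) < 0, the function is concave down (-1)

-1


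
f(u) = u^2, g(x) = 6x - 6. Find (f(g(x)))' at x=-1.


Using the chain rule: (f(g(x)))' = f'(g(x)) * g'(x)
First, find g(-1):
g(-1) = 6 * (-1) - 6 = -12
Next, f'(u) = 2u
And g'(x) = 6
So f'(g(-1)) * g'(-1)
= 2 * (-12) * 6
= -144

-144


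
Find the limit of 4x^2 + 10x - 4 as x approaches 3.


Since polynomials are continuous, we use direct substitution.
lim(x->3) of 4x^2 + 10x - 4
= 4 * 3^2 + 10 * 3 - 4
= 36 + 30 - 4
= 62

62


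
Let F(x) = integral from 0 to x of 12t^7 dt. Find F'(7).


By the Fundamental Theorem of Calculus (Part 1):
If F(x) = integral from 0 to x of f(t) dt, then F'(x) = f(x)
Here f(t) = 12t^7
So F'(x) = 12x^7
Evaluate at x = 7:
F'(7) = 12 * 7^7
= 12 * 823543
= 9882516

9882516


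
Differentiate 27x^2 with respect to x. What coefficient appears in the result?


We apply the power rule: d/dx [ax^n] = a*n * x^(n-1)
d/dx [27x^2]
= 27 * 2 * x^(2-1)
= 54x
The coefficient is 54

54


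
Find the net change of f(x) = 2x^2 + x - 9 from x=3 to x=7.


Net change = f(b) - f(a)
f(x) = 2x^2 + x - 9
Compute f(7):
f(7) = 2 * 7^2 + 1 * 7 - 9
= 98 + 7 - 9
= 96
Compute f(3):
f(3) = 2 * 3^2 + 1 * 3 - 9
= 18 + 3 - 9
= 12
Net change = 96 - 12 = 84

84


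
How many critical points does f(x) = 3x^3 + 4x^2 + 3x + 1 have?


Find where f'(x) = 0:
f(x) = 3x^3 + 4x^2 + 3x + 1
f'(x) = 9x^2 + 8x + 3
This is a quadratic in x. Use the discriminant to count real roots.
Discriminant = (8)^2 - 4 * 9 * 3
= 64 - 108
= -44
Since discriminant < 0, f'(x) = 0 has no real solutions.
Number of critical points: 0

0


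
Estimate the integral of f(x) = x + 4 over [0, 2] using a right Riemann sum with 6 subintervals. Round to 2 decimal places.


Right Riemann sum uses right endpoints of each subinterval.
Interval: [0, 2], n = 6
dx = (2 - 0) / 6 = 1/3
Right endpoints: [1/3, 2/3, 1, 4/3, 5/3, 2]
f values: [13/3, 14/3, 5, 16/3, 17/3, 6]
Sum = dx * (sum of f values)
= 1/3 * 31
= 31/3 ≈ 10.33

10.33


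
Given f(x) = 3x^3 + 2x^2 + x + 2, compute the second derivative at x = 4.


First derivative:
f'(x) = 9x^2 + 4x + 1
Second derivative:
f''(x) = 18x + 4
Substitute x = 4:
f''(4) = 18 * 4 + 4
= 72 + 4
= 76

76


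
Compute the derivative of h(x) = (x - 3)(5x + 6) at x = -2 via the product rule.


Let u(x) = x - 3 and v(x) = 5x + 6
u'(x) = 1
v'(x) = 5
Product rule: h'(x) = u'(x)*v(x) + u(x)*v'(x)
= 1 * (5x + 6) + (x - 3) * 5
At x = -2:
u(-2) = 1 * (-2) - 3 = -5
v(-2) = 5 * (-2) + 6 = -4
h'(-2) = 1 * (-4) + (-5) * 5
= -4 - 25
= -29

-29


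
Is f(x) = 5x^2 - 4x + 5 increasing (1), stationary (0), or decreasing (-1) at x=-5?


Compute f'(x) to determine behavior:
f'(x) = 10x - 4
f'(-5) = 10 * (-5) - 4
= -50 - 4
= -54
Since f'(-5) < 0, the function is decreasing (-1)

-1


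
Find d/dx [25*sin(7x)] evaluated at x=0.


Apply the chain rule to differentiate 25*sin(7x):
d/dx [25*sin(7x)]
= 25 * cos(7x) * d/dx(7x)
= 25 * 7 * cos(7x)
= 175 * cos(7x)
Evaluate at x = 0:
= 175 * cos(0)
= 175 * 1
= 175

175


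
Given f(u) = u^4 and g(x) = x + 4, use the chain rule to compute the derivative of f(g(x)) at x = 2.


Using the chain rule: (f(g(x)))' = f'(g(x)) * g'(x)
First, find g(2):
g(2) = 1 * 2 + 4 = 6
Next, f'(u) = 4u^3
And g'(x) = 1
So f'(g(2)) * g'(2)
= 4 * 6^3 * 1
= 4 * 216 * 1
= 864

864


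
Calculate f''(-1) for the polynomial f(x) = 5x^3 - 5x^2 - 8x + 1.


First derivative:
f'(x) = 15x^2 - 10x - 8
Second derivative:
f''(x) = 30x - 10
Substitute x = -1:
f''(-1) = 30 * (-1) - 10
= -30 - 10
= -40

-40
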